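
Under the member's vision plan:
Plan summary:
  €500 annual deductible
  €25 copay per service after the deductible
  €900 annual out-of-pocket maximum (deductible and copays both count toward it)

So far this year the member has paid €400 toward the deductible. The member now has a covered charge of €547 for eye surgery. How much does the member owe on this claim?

€125

Deductible still to meet: €500 − €400 = €100.
After the €100 deductible portion, €547 − €100 = €447 is subject to the copay.
Copay on this service: €25.
That puts the member's cost at €100 + €25 = €125 before any cap.
Cumulative spending €400 + €125 = €525 stays under the €900 maximum.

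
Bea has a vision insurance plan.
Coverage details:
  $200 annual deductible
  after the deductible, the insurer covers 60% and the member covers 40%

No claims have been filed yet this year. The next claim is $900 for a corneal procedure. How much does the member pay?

$480

Deductible not yet touched, so the first $200 of the bill goes to the deductible.
After the $200 deductible portion, $900 − $200 = $700 is subject to coinsurance.
Coinsurance: $700 × 40% = $280.
Member responsibility: $200 + $280 = $480.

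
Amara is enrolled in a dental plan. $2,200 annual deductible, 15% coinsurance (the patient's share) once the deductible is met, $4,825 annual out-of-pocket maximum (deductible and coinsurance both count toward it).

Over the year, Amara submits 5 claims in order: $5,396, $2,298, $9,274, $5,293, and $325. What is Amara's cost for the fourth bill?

$409.80

#1 ($5,396): $2,200 to deductible, leaving $3,196; 15% of $3,196 = $479.40. Patient owes $2,679.40 (running OOP $2,679.40).
#2 ($2,298): deductible already satisfied, so patient's share is 15% × $2,298 = $344.70. Cost to patient: $344.70. OOP to date $3,024.10.
#3 ($9,274): 15% coinsurance on $9,274 = $1,391.10. Cost to patient: $1,391.10. OOP to date $4,415.20.
#4 ($5,293): deductible already satisfied, so patient's share is 15% × $5,293 = $793.95. Adding that to $4,415.20 gives $5,209.15, past the $4,825 cap; patient pays only $4,825 − $4,415.20 = $409.80.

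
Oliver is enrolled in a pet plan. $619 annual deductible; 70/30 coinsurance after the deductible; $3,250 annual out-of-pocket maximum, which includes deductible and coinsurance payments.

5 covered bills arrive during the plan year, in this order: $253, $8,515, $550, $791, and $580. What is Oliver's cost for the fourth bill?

#1 ($253): entire amount goes to the deductible. Owner pays $253; OOP now $253.
#2 ($8,515): $366 finishes the deductible; $8,149 goes to coinsurance; 30% of $8,149 = $2,444.70. Owner pays $2,810.70; OOP now $3,063.70.
#3 ($550): deductible met; 30% of $550 = $165. Owner pays $165; OOP now $3,228.70.
#4 ($791): deductible already satisfied, so owner's share is 30% × $791 = $237.30. Adding that to $3,228.70 gives $3,466, past the $3,250 cap; owner pays only $3,250 − $3,228.70 = $21.30.

$21.30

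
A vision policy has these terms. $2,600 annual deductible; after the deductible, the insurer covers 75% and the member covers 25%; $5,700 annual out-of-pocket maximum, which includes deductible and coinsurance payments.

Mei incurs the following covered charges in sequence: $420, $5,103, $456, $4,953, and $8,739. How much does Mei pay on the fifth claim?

$1,017

#1 ($420): all of it applies to the deductible. Member pays $420; OOP now $420.
#2 ($5,103): deductible takes $2,180, $2,923 remains; member's 25% is $730.75. Cost to member: $2,910.75. OOP to date $3,330.75.
#3 ($456): deductible already satisfied, so member's share is 25% × $456 = $114. Member pays $114; OOP now $3,444.75.
#4 ($4,953): 25% coinsurance on $4,953 = $1,238.25. Member owes $1,238.25 (running OOP $4,683).
#5 ($8,739): deductible already satisfied, so member's share is 25% × $8,739 = $2,184.75. Adding that to $4,683 gives $6,867.75, past the $5,700 cap; member pays only $5,700 − $4,683 = $1,017.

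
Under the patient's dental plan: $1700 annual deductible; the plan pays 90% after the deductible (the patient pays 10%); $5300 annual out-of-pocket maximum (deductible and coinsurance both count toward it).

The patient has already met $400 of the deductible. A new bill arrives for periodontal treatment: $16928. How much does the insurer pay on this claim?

$14065.20

Remaining deductible: $1700 − $400 = $1300.
The remaining $15628 (= $16928 − $1300) moves to coinsurance.
Patient's 10% share of $15628 is $1562.80.
Patient responsibility before any cap: $1300 + $1562.80 = $2862.80.
Total out-of-pocket so far would be $400 + $2862.80 = $3262.80, below the $5300 cap — no reduction.
The insurer covers the remainder: $16928 − $2862.80 = $14065.20.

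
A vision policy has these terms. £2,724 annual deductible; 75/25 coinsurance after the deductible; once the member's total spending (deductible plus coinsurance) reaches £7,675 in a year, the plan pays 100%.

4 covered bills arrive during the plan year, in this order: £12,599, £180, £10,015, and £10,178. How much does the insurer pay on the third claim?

£7,577.75

Claim 1 (£12,599): £2,724 to deductible, leaving £9,875; member's 25% is £2,468.75. Member pays £5,192.75; OOP now £5,192.75. Insurer: £12,599 − £5,192.75 = £7,406.25.
Claim 2 (£180): 25% coinsurance on £180 = £45. Member owes £45 (running OOP £5,237.75). Plan pays £180 − £45 = £135.
Claim 3 (£10,015): deductible already satisfied, so member's share is 25% × £10,015 = £2,503.75. OOP would hit £7,741.50 > £7,675, so the cap limits the member to £7,675 − £5,237.75 = £2,437.25. Plan pays £10,015 − £2,437.25 = £7,577.75.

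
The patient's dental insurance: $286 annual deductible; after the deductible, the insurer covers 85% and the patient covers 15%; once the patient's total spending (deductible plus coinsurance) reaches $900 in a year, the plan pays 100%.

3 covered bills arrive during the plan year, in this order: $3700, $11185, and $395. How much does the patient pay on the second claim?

Claim 1 — $3700: $286 finishes the deductible; $3414 goes to coinsurance; patient's 15% is $512.10. Patient pays $798.10; OOP now $798.10.
Claim 2 — $11185: deductible already satisfied, so patient's share is 15% × $11185 = $1677.75. Adding that to $798.10 gives $2475.85, past the $900 cap; patient pays only $900 − $798.10 = $101.90.

$101.90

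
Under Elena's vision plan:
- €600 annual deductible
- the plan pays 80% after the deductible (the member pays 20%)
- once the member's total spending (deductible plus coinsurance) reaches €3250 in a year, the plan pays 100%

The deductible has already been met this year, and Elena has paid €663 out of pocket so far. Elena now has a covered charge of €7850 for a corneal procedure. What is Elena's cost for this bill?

With the deductible met, the entire €7850 is subject to coinsurance.
20% of €7850 = €1570 falls to the member.
Year-to-date out-of-pocket becomes €663 + €1570 = €2233, still under the €3250 maximum, so no cap applies.

€1570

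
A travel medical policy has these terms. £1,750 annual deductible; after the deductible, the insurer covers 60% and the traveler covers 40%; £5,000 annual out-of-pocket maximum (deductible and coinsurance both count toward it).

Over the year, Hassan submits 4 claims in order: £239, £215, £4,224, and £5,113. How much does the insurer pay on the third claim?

Claim 1 — £239: all of it applies to the deductible. Traveler pays £239; OOP now £239. Insurer: £239 − £239 = £0.
Claim 2 — £215: entire amount goes to the deductible. Cost to traveler: £215. OOP to date £454. Insurer: £215 − £215 = £0.
Claim 3 — £4,224: £1,296 to deductible, leaving £2,928; coinsurance £2,928 × 40% = £1,171.20. Cost to traveler: £2,467.20. OOP to date £2,921.20. Insurer: £4,224 − £2,467.20 = £1,756.80.

£1,756.80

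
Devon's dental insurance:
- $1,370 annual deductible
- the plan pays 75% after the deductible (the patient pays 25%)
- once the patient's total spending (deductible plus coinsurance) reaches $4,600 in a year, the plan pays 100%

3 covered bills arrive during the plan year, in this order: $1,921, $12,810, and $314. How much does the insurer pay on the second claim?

#1 ($1,921): deductible takes $1,370, $551 remains; patient's 25% is $137.75. Patient pays $1,507.75; OOP now $1,507.75. Plan pays $1,921 − $1,507.75 = $413.25.
#2 ($12,810): deductible already satisfied, so patient's share is 25% × $12,810 = $3,202.50. That would push OOP to $4,710.25, over the $4,600 cap, so patient pays $4,600 − $1,507.75 = $3,092.25. Insurer: $12,810 − $3,092.25 = $9,717.75.

$9,717.75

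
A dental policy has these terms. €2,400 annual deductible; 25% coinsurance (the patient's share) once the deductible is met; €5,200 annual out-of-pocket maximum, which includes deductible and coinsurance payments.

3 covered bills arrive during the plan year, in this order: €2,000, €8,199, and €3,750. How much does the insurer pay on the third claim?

€2,899.75

#1 (€2,000): entire amount goes to the deductible. Patient pays €2,000; OOP now €2,000. Plan pays €2,000 − €2,000 = €0.
#2 (€8,199): €400 to deductible, leaving €7,799; coinsurance €7,799 × 25% = €1,949.75. Patient pays €2,349.75; OOP now €4,349.75. Insurer: €8,199 − €2,349.75 = €5,849.25.
#3 (€3,750): 25% coinsurance on €3,750 = €937.50. OOP would hit €5,287.25 > €5,200, so the cap limits the patient to €5,200 − €4,349.75 = €850.25. Insurer: €3,750 − €850.25 = €2,899.75.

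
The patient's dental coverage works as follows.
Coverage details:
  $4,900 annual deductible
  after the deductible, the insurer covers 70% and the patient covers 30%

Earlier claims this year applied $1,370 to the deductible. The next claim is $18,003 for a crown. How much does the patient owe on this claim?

Deductible still to meet: $4,900 − $1,370 = $3,530.
That leaves $18,003 − $3,530 = $14,473 for coinsurance.
Patient's 30% share of $14,473 is $4,341.90.
Patient responsibility: $3,530 + $4,341.90 = $7,871.90.

$7,871.90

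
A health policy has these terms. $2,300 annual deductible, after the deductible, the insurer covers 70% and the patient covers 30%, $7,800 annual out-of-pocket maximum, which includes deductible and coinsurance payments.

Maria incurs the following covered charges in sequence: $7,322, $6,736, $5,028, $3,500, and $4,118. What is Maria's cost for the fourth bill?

$464.20

#1 ($7,322): $2,300 to deductible, leaving $5,022; coinsurance $5,022 × 30% = $1,506.60. Patient owes $3,806.60 (running OOP $3,806.60).
#2 ($6,736): deductible met; 30% of $6,736 = $2,020.80. Patient pays $2,020.80; OOP now $5,827.40.
#3 ($5,028): deductible met; 30% of $5,028 = $1,508.40. Patient owes $1,508.40 (running OOP $7,335.80).
#4 ($3,500): deductible already satisfied, so patient's share is 30% × $3,500 = $1,050. That would push OOP to $8,385.80, over the $7,800 cap, so patient pays $7,800 − $7,335.80 = $464.20.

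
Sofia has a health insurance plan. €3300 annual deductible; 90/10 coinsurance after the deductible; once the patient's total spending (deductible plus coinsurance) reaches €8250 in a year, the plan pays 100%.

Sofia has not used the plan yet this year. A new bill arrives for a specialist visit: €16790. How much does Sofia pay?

€4649

The full €3300 deductible is still open; €3300 of this bill applies to it.
The remaining €13490 (= €16790 − €3300) moves to coinsurance.
Coinsurance: €13490 × 10% = €1349.
So the patient owes €3300 + €1349 = €4649 before any cap.
Cumulative spending €0 + €4649 = €4649 stays under the €8250 maximum.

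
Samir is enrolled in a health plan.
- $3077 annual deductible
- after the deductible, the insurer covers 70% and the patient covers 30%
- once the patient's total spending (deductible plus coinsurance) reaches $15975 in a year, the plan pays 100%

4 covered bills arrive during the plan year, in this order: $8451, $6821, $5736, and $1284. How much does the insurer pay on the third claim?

$4015.20

#1 ($8451): deductible takes $3077, $5374 remains; 30% of $5374 = $1612.20. Cost to patient: $4689.20. OOP to date $4689.20. Plan pays $8451 − $4689.20 = $3761.80.
#2 ($6821): 30% coinsurance on $6821 = $2046.30. Patient pays $2046.30; OOP now $6735.50. Plan pays $6821 − $2046.30 = $4774.70.
#3 ($5736): 30% coinsurance on $5736 = $1720.80. Cost to patient: $1720.80. OOP to date $8456.30. Plan pays $5736 − $1720.80 = $4015.20.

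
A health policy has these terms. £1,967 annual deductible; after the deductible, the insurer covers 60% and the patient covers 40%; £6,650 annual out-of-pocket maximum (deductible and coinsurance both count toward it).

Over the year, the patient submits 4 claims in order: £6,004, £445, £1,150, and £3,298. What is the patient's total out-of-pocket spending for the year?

#1 (£6,004): deductible takes £1,967, £4,037 remains; 40% of £4,037 = £1,614.80. Patient pays £3,581.80; OOP now £3,581.80.
#2 (£445): 40% coinsurance on £445 = £178. Patient owes £178 (running OOP £3,759.80).
#3 (£1,150): 40% coinsurance on £1,150 = £460. Cost to patient: £460. OOP to date £4,219.80.
#4 (£3,298): 40% coinsurance on £3,298 = £1,319.20. Cost to patient: £1,319.20. OOP to date £5,539.
Total paid by the patient: £3,581.80 + £178 + £460 + £1,319.20 = £5,539.

£5,539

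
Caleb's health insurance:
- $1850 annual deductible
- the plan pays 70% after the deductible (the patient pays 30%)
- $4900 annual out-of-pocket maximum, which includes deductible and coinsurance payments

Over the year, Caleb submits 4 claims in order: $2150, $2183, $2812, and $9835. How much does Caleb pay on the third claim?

Claim 1 ($2150): $1850 to deductible, leaving $300; patient's 30% is $90. Patient pays $1940; OOP now $1940.
Claim 2 ($2183): deductible met; 30% of $2183 = $654.90. Patient pays $654.90; OOP now $2594.90.
Claim 3 ($2812): deductible met; 30% of $2812 = $843.60. Patient pays $843.60; OOP now $3438.50.

$843.60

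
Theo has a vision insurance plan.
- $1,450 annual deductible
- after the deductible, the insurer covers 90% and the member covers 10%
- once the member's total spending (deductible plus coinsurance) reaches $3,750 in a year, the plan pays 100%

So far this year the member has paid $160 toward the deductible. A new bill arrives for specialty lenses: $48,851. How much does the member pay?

$3,590

Remaining deductible: $1,450 − $160 = $1,290.
The remaining $47,561 (= $48,851 − $1,290) moves to coinsurance.
Coinsurance: $47,561 × 10% = $4,756.10.
Member responsibility before any cap: $1,290 + $4,756.10 = $6,046.10.
That would bring total out-of-pocket to $6,206.10, past the $3,750 cap. The member is capped at $3,750 − $160 = $3,590 on this claim.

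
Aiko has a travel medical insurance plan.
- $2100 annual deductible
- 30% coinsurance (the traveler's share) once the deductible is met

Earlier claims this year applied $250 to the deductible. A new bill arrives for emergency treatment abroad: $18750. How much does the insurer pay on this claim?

Remaining deductible: $2100 − $250 = $1850.
The remaining $16900 (= $18750 − $1850) moves to coinsurance.
Traveler's 30% share of $16900 is $5070.
So the traveler owes $1850 + $5070 = $6920.
The insurer covers the remainder: $18750 − $6920 = $11830.

$11830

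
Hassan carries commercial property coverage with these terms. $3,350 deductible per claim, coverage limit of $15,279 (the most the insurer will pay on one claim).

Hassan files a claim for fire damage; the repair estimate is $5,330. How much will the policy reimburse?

$1,980

Less the $3,350 deductible: $5,330 − $3,350 = $1,980.
$1,980 ≤ $15,279, so the limit doesn't bind; insurer pays $1,980.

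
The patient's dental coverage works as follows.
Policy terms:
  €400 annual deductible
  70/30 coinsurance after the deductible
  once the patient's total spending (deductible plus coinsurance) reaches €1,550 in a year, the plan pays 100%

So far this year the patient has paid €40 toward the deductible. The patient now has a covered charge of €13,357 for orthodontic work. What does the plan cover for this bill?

Deductible still to meet: €400 − €40 = €360.
That leaves €13,357 − €360 = €12,997 for coinsurance.
Patient's 30% share of €12,997 is €3,899.10.
So the patient owes €360 + €3,899.10 = €4,259.10 before any cap.
That would bring total out-of-pocket to €4,299.10, past the €1,550 cap. The patient is capped at €1,550 − €40 = €1,510 on this claim.
The plan picks up €13,357 − €1,510 = €11,847.

€11,847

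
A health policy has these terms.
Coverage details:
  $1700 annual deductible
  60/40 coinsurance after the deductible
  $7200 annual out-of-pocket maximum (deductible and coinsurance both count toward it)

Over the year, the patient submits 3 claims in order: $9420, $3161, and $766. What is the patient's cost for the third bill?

$306.40

Claim 1 — $9420: $1700 to deductible, leaving $7720; 40% of $7720 = $3088. Cost to patient: $4788. OOP to date $4788.
Claim 2 — $3161: deductible already satisfied, so patient's share is 40% × $3161 = $1264.40. Cost to patient: $1264.40. OOP to date $6052.40.
Claim 3 — $766: deductible met; 40% of $766 = $306.40. Patient owes $306.40 (running OOP $6358.80).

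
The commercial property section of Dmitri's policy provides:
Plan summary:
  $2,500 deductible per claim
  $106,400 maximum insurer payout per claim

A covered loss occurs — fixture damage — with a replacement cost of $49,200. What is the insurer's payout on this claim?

Less the $2,500 deductible: $49,200 − $2,500 = $46,700.
That's under the $106,400 cap, so the insurer reimburses the full $46,700.

$46,700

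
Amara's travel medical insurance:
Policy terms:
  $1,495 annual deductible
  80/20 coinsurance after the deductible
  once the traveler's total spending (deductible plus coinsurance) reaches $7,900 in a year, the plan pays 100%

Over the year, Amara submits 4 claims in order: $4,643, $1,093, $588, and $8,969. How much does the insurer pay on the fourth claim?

$7,175.20

#1 ($4,643): $1,495 to deductible, leaving $3,148; traveler's 20% is $629.60. Traveler owes $2,124.60 (running OOP $2,124.60). Plan pays $4,643 − $2,124.60 = $2,518.40.
#2 ($1,093): deductible already satisfied, so traveler's share is 20% × $1,093 = $218.60. Traveler owes $218.60 (running OOP $2,343.20). Plan pays $1,093 − $218.60 = $874.40.
#3 ($588): deductible already satisfied, so traveler's share is 20% × $588 = $117.60. Cost to traveler: $117.60. OOP to date $2,460.80. Plan pays $588 − $117.60 = $470.40.
#4 ($8,969): 20% coinsurance on $8,969 = $1,793.80. Traveler owes $1,793.80 (running OOP $4,254.60). Insurer: $8,969 − $1,793.80 = $7,175.20.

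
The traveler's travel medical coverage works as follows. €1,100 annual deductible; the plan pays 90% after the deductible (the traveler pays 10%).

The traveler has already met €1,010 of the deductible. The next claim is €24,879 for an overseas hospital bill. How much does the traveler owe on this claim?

Remaining deductible: €1,100 − €1,010 = €90.
The remaining €24,789 (= €24,879 − €90) moves to coinsurance.
10% of €24,789 = €2,478.90 falls to the traveler.
So the traveler owes €90 + €2,478.90 = €2,568.90.

€2,568.90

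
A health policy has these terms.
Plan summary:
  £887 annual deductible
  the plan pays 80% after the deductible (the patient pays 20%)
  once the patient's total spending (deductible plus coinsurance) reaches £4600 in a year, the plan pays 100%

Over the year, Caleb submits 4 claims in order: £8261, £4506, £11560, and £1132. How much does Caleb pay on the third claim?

Claim 1 (£8261): £887 to deductible, leaving £7374; coinsurance £7374 × 20% = £1474.80. Cost to patient: £2361.80. OOP to date £2361.80.
Claim 2 (£4506): deductible already satisfied, so patient's share is 20% × £4506 = £901.20. Cost to patient: £901.20. OOP to date £3263.
Claim 3 (£11560): deductible met; 20% of £11560 = £2312. That would push OOP to £5575, over the £4600 cap, so patient pays £4600 − £3263 = £1337.

£1337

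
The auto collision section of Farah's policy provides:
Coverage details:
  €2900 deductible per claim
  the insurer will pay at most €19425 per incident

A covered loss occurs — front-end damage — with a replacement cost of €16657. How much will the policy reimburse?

€13757

After the deductible, €16657 − €2900 = €13757 remains.
€13757 ≤ €19425, so the limit doesn't bind; insurer pays €13757.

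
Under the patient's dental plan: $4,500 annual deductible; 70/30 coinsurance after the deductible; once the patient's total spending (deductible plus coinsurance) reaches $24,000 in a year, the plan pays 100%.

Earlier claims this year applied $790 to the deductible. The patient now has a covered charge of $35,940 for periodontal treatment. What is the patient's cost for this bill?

Deductible still to meet: $4,500 − $790 = $3,710.
The remaining $32,230 (= $35,940 − $3,710) moves to coinsurance.
30% of $32,230 = $9,669 falls to the patient.
That puts the patient's cost at $3,710 + $9,669 = $13,379 before any cap.
Total out-of-pocket so far would be $790 + $13,379 = $14,169, below the $24,000 cap — no reduction.

$13,379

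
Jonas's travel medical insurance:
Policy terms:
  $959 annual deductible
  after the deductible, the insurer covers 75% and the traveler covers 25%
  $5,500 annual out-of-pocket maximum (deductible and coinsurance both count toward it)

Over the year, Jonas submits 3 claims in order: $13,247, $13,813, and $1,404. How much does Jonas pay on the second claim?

$1,469

#1 ($13,247): $959 to deductible, leaving $12,288; traveler's 25% is $3,072. Traveler owes $4,031 (running OOP $4,031).
#2 ($13,813): deductible met; 25% of $13,813 = $3,453.25. OOP would hit $7,484.25 > $5,500, so the cap limits the traveler to $5,500 − $4,031 = $1,469.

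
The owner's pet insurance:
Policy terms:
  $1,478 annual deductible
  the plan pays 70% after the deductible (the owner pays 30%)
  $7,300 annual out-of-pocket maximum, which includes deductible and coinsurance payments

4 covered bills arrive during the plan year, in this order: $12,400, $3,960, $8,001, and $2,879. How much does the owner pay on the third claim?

$1,357.40

Claim 1 — $12,400: $1,478 to deductible, leaving $10,922; owner's 30% is $3,276.60. Owner owes $4,754.60 (running OOP $4,754.60).
Claim 2 — $3,960: 30% coinsurance on $3,960 = $1,188. Cost to owner: $1,188. OOP to date $5,942.60.
Claim 3 — $8,001: deductible already satisfied, so owner's share is 30% × $8,001 = $2,400.30. Adding that to $5,942.60 gives $8,342.90, past the $7,300 cap; owner pays only $7,300 − $5,942.60 = $1,357.40.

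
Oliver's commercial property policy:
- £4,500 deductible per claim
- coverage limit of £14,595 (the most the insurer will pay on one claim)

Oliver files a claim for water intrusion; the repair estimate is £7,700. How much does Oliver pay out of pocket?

£4,500

Less the £4,500 deductible: £7,700 − £4,500 = £3,200.
£3,200 ≤ £14,595, so the limit doesn't bind; insurer pays £3,200.
The business bears the rest of the original loss: £7,700 − £3,200 = £4,500.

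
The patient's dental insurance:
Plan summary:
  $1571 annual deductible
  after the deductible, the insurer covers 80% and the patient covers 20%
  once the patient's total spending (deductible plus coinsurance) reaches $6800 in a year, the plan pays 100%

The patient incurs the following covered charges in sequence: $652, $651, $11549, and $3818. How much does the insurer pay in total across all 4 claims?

Claim 1 ($652): entire amount goes to the deductible. Patient pays $652; OOP now $652. Plan pays $652 − $652 = $0.
Claim 2 ($651): entire amount goes to the deductible. Patient owes $651 (running OOP $1303). Insurer: $651 − $651 = $0.
Claim 3 ($11549): $268 finishes the deductible; $11281 goes to coinsurance; patient's 20% is $2256.20. Cost to patient: $2524.20. OOP to date $3827.20. Insurer: $11549 − $2524.20 = $9024.80.
Claim 4 ($3818): deductible met; 20% of $3818 = $763.60. Cost to patient: $763.60. OOP to date $4590.80. Plan pays $3818 − $763.60 = $3054.40.
Insurer total: $0 + $0 + $9024.80 + $3054.40 = $12079.20.

$12079.20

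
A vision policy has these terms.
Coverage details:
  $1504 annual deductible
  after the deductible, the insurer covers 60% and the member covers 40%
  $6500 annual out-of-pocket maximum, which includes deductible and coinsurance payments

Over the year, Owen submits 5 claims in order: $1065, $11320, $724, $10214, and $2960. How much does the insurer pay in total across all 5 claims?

Claim 1 ($1065): entire amount goes to the deductible. Cost to member: $1065. OOP to date $1065. Insurer: $1065 − $1065 = $0.
Claim 2 ($11320): $439 finishes the deductible; $10881 goes to coinsurance; member's 40% is $4352.40. Member owes $4791.40 (running OOP $5856.40). Insurer: $11320 − $4791.40 = $6528.60.
Claim 3 ($724): deductible already satisfied, so member's share is 40% × $724 = $289.60. Member pays $289.60; OOP now $6146. Plan pays $724 − $289.60 = $434.40.
Claim 4 ($10214): deductible already satisfied, so member's share is 40% × $10214 = $4085.60. That would push OOP to $10231.60, over the $6500 cap, so member pays $6500 − $6146 = $354. Insurer: $10214 − $354 = $9860.
Claim 5 ($2960): 40% coinsurance on $2960 = $1184. That would push OOP to $7684, over the $6500 cap, so member pays $6500 − $6500 = $0. Insurer: $2960 − $0 = $2960.
Insurer total = bills − member's total = $26283 − $6500 = $19783.

$19783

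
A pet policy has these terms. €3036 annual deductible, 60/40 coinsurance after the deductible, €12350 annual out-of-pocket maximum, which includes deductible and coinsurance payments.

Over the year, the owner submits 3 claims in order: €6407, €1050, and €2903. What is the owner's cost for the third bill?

€1161.20

Claim 1 — €6407: €3036 to deductible, leaving €3371; owner's 40% is €1348.40. Cost to owner: €4384.40. OOP to date €4384.40.
Claim 2 — €1050: deductible already satisfied, so owner's share is 40% × €1050 = €420. Owner owes €420 (running OOP €4804.40).
Claim 3 — €2903: deductible already satisfied, so owner's share is 40% × €2903 = €1161.20. Owner pays €1161.20; OOP now €5965.60.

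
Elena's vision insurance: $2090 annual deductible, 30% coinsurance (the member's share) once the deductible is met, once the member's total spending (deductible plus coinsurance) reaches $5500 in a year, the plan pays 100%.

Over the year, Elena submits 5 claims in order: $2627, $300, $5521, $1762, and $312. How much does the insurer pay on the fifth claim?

$218.40

Claim 1 ($2627): $2090 finishes the deductible; $537 goes to coinsurance; coinsurance $537 × 30% = $161.10. Member owes $2251.10 (running OOP $2251.10). Plan pays $2627 − $2251.10 = $375.90.
Claim 2 ($300): deductible already satisfied, so member's share is 30% × $300 = $90. Cost to member: $90. OOP to date $2341.10. Insurer: $300 − $90 = $210.
Claim 3 ($5521): deductible met; 30% of $5521 = $1656.30. Member pays $1656.30; OOP now $3997.40. Insurer: $5521 − $1656.30 = $3864.70.
Claim 4 ($1762): deductible met; 30% of $1762 = $528.60. Member owes $528.60 (running OOP $4526). Plan pays $1762 − $528.60 = $1233.40.
Claim 5 ($312): deductible already satisfied, so member's share is 30% × $312 = $93.60. Member owes $93.60 (running OOP $4619.60). Insurer: $312 − $93.60 = $218.40.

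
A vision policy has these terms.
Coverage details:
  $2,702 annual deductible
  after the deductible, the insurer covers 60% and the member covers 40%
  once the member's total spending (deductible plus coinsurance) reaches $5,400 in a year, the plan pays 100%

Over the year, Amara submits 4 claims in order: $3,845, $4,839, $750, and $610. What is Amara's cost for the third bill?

Bill 1, $3,845: $2,702 finishes the deductible; $1,143 goes to coinsurance; member's 40% is $457.20. Cost to member: $3,159.20. OOP to date $3,159.20.
Bill 2, $4,839: 40% coinsurance on $4,839 = $1,935.60. Cost to member: $1,935.60. OOP to date $5,094.80.
Bill 3, $750: deductible already satisfied, so member's share is 40% × $750 = $300. Member pays $300; OOP now $5,394.80.

$300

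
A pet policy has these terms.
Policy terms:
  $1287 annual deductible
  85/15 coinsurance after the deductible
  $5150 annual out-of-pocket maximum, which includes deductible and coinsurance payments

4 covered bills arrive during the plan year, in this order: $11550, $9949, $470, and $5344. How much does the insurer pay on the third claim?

$399.50

Bill 1, $11550: $1287 to deductible, leaving $10263; owner's 15% is $1539.45. Owner owes $2826.45 (running OOP $2826.45). Plan pays $11550 − $2826.45 = $8723.55.
Bill 2, $9949: 15% coinsurance on $9949 = $1492.35. Owner owes $1492.35 (running OOP $4318.80). Insurer: $9949 − $1492.35 = $8456.65.
Bill 3, $470: deductible already satisfied, so owner's share is 15% × $470 = $70.50. Owner owes $70.50 (running OOP $4389.30). Insurer: $470 − $70.50 = $399.50.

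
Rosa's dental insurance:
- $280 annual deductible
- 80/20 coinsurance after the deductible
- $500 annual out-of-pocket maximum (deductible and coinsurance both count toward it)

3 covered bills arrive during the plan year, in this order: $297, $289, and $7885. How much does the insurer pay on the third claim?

Claim 1 ($297): $280 to deductible, leaving $17; coinsurance $17 × 20% = $3.40. Patient pays $283.40; OOP now $283.40. Insurer: $297 − $283.40 = $13.60.
Claim 2 ($289): 20% coinsurance on $289 = $57.80. Cost to patient: $57.80. OOP to date $341.20. Plan pays $289 − $57.80 = $231.20.
Claim 3 ($7885): deductible met; 20% of $7885 = $1577. That would push OOP to $1918.20, over the $500 cap, so patient pays $500 − $341.20 = $158.80. Insurer: $7885 − $158.80 = $7726.20.

$7726.20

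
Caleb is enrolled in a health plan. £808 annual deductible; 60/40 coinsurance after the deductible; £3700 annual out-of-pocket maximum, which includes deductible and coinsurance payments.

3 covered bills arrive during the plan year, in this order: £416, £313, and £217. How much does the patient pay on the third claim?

Claim 1 — £416: all of it applies to the deductible. Cost to patient: £416. OOP to date £416.
Claim 2 — £313: fully absorbed by the deductible. Cost to patient: £313. OOP to date £729.
Claim 3 — £217: deductible takes £79, £138 remains; coinsurance £138 × 40% = £55.20. Patient owes £134.20 (running OOP £863.20).

£134.20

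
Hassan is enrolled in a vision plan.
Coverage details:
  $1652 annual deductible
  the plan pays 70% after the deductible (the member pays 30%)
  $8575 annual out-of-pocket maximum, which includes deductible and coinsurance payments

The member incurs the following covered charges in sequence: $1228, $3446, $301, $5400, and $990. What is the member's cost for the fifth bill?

$297

Claim 1 ($1228): all of it applies to the deductible. Cost to member: $1228. OOP to date $1228.
Claim 2 ($3446): $424 finishes the deductible; $3022 goes to coinsurance; coinsurance $3022 × 30% = $906.60. Member owes $1330.60 (running OOP $2558.60).
Claim 3 ($301): 30% coinsurance on $301 = $90.30. Member pays $90.30; OOP now $2648.90.
Claim 4 ($5400): deductible met; 30% of $5400 = $1620. Cost to member: $1620. OOP to date $4268.90.
Claim 5 ($990): 30% coinsurance on $990 = $297. Cost to member: $297. OOP to date $4565.90.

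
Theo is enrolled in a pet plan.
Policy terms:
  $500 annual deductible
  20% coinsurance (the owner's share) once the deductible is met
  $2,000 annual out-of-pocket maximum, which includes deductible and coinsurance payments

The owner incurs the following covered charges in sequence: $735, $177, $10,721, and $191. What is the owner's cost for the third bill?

$1,417.60

Bill 1, $735: $500 to deductible, leaving $235; coinsurance $235 × 20% = $47. Owner owes $547 (running OOP $547).
Bill 2, $177: deductible met; 20% of $177 = $35.40. Owner pays $35.40; OOP now $582.40.
Bill 3, $10,721: deductible already satisfied, so owner's share is 20% × $10,721 = $2,144.20. That would push OOP to $2,726.60, over the $2,000 cap, so owner pays $2,000 − $582.40 = $1,417.60.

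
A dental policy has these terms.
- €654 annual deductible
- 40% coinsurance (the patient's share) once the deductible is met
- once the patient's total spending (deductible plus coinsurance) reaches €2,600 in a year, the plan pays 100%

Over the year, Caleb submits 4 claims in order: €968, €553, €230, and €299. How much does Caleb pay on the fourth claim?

#1 (€968): deductible takes €654, €314 remains; 40% of €314 = €125.60. Patient pays €779.60; OOP now €779.60.
#2 (€553): deductible met; 40% of €553 = €221.20. Cost to patient: €221.20. OOP to date €1,000.80.
#3 (€230): 40% coinsurance on €230 = €92. Patient owes €92 (running OOP €1,092.80).
#4 (€299): deductible already satisfied, so patient's share is 40% × €299 = €119.60. Cost to patient: €119.60. OOP to date €1,212.40.

€119.60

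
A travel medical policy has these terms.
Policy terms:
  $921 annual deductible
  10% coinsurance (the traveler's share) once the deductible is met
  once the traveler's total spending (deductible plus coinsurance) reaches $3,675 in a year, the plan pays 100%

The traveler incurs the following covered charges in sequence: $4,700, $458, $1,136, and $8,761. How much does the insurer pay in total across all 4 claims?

$12,720.60

Claim 1 ($4,700): $921 to deductible, leaving $3,779; 10% of $3,779 = $377.90. Cost to traveler: $1,298.90. OOP to date $1,298.90. Plan pays $4,700 − $1,298.90 = $3,401.10.
Claim 2 ($458): deductible met; 10% of $458 = $45.80. Traveler pays $45.80; OOP now $1,344.70. Insurer: $458 − $45.80 = $412.20.
Claim 3 ($1,136): deductible met; 10% of $1,136 = $113.60. Cost to traveler: $113.60. OOP to date $1,458.30. Insurer: $1,136 − $113.60 = $1,022.40.
Claim 4 ($8,761): 10% coinsurance on $8,761 = $876.10. Traveler owes $876.10 (running OOP $2,334.40). Insurer: $8,761 − $876.10 = $7,884.90.
Insurer total: $3,401.10 + $412.20 + $1,022.40 + $7,884.90 = $12,720.60.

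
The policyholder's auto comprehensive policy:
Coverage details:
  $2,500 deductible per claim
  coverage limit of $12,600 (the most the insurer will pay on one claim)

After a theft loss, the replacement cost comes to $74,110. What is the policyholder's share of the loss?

$61,510

After the deductible, $74,110 − $2,500 = $71,610 remains.
$71,610 exceeds the $12,600 limit, so the insurer pays the limit: $12,600.
Out of pocket: $74,110 − $12,600 = $61,510.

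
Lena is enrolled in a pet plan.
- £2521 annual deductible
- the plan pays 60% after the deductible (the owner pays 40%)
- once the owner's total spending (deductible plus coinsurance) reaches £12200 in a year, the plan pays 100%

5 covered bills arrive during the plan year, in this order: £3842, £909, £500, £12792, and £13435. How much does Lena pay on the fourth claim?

£5116.80

Claim 1 — £3842: £2521 finishes the deductible; £1321 goes to coinsurance; 40% of £1321 = £528.40. Owner pays £3049.40; OOP now £3049.40.
Claim 2 — £909: 40% coinsurance on £909 = £363.60. Owner pays £363.60; OOP now £3413.
Claim 3 — £500: deductible met; 40% of £500 = £200. Owner pays £200; OOP now £3613.
Claim 4 — £12792: deductible already satisfied, so owner's share is 40% × £12792 = £5116.80. Owner pays £5116.80; OOP now £8729.80.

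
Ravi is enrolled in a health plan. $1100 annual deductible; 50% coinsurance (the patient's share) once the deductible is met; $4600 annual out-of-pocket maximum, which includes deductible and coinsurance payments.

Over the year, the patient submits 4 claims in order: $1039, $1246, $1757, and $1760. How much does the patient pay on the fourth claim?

$880

#1 ($1039): fully absorbed by the deductible. Cost to patient: $1039. OOP to date $1039.
#2 ($1246): deductible takes $61, $1185 remains; patient's 50% is $592.50. Patient pays $653.50; OOP now $1692.50.
#3 ($1757): deductible already satisfied, so patient's share is 50% × $1757 = $878.50. Patient pays $878.50; OOP now $2571.
#4 ($1760): 50% coinsurance on $1760 = $880. Patient pays $880; OOP now $3451.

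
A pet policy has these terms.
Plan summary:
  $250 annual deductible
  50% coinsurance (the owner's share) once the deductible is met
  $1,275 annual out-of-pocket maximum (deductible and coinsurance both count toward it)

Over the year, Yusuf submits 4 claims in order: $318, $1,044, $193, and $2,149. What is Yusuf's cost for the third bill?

#1 ($318): $250 to deductible, leaving $68; coinsurance $68 × 50% = $34. Cost to owner: $284. OOP to date $284.
#2 ($1,044): deductible met; 50% of $1,044 = $522. Owner pays $522; OOP now $806.
#3 ($193): deductible already satisfied, so owner's share is 50% × $193 = $96.50. Owner pays $96.50; OOP now $902.50.

$96.50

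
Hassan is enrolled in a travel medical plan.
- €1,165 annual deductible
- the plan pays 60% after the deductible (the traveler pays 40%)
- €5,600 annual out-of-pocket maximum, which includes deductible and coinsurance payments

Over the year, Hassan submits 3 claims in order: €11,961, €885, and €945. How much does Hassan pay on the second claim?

Claim 1 — €11,961: €1,165 to deductible, leaving €10,796; coinsurance €10,796 × 40% = €4,318.40. Cost to traveler: €5,483.40. OOP to date €5,483.40.
Claim 2 — €885: deductible met; 40% of €885 = €354. Adding that to €5,483.40 gives €5,837.40, past the €5,600 cap; traveler pays only €5,600 − €5,483.40 = €116.60.

€116.60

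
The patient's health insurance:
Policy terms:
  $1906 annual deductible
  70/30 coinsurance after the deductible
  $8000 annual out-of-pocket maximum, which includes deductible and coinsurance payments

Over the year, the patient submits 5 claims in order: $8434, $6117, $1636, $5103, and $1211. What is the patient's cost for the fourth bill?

Bill 1, $8434: $1906 finishes the deductible; $6528 goes to coinsurance; 30% of $6528 = $1958.40. Patient pays $3864.40; OOP now $3864.40.
Bill 2, $6117: deductible met; 30% of $6117 = $1835.10. Patient owes $1835.10 (running OOP $5699.50).
Bill 3, $1636: deductible already satisfied, so patient's share is 30% × $1636 = $490.80. Cost to patient: $490.80. OOP to date $6190.30.
Bill 4, $5103: deductible already satisfied, so patient's share is 30% × $5103 = $1530.90. Patient owes $1530.90 (running OOP $7721.20).

$1530.90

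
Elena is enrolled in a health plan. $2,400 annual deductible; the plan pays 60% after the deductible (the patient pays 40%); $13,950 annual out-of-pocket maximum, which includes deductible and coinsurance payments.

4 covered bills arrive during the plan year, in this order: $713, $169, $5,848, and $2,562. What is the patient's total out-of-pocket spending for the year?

Bill 1, $713: entire amount goes to the deductible. Cost to patient: $713. OOP to date $713.
Bill 2, $169: fully absorbed by the deductible. Patient pays $169; OOP now $882.
Bill 3, $5,848: deductible takes $1,518, $4,330 remains; coinsurance $4,330 × 40% = $1,732. Patient pays $3,250; OOP now $4,132.
Bill 4, $2,562: 40% coinsurance on $2,562 = $1,024.80. Patient owes $1,024.80 (running OOP $5,156.80).
Total paid by the patient: $713 + $169 + $3,250 + $1,024.80 = $5,156.80.

$5,156.80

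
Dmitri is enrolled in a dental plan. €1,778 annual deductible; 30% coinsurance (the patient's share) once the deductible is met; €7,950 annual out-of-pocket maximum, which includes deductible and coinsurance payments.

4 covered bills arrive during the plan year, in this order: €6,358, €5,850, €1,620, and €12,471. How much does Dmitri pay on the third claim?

€486

Claim 1 (€6,358): deductible takes €1,778, €4,580 remains; patient's 30% is €1,374. Cost to patient: €3,152. OOP to date €3,152.
Claim 2 (€5,850): deductible already satisfied, so patient's share is 30% × €5,850 = €1,755. Cost to patient: €1,755. OOP to date €4,907.
Claim 3 (€1,620): deductible met; 30% of €1,620 = €486. Cost to patient: €486. OOP to date €5,393.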